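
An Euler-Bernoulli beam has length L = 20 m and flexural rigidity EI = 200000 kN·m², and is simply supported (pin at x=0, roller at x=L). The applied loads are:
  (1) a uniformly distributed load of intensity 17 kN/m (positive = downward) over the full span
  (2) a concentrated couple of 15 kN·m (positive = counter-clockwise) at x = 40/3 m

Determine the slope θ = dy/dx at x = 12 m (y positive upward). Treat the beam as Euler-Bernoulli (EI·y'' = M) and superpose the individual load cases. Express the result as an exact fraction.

Load 1 — uniform load w=17 kN/m over full span:
  θ_1 = -w(L³-6Lx²+4x³)/(24EI) = -17·(20³-6·20·12²+4·12³)/(24·200000) = 629/75000 rad
Load 2 — applied couple M₀=15 kN·m at a=40/3 m (b=L-a=20/3):
  θ_2 = (M₀x²/(2L)+C₁)/EI  [x≤a] with C₁=M₀(3b²-L²)/(6L)=-100/3 = (15·12²/(2·20)+(-100/3))/200000 = 31/300000 rad
Superposition: θ = Σ θ_i = 849/100000 rad ≈ 0.008490 rad

θ(12) = 849/100000 rad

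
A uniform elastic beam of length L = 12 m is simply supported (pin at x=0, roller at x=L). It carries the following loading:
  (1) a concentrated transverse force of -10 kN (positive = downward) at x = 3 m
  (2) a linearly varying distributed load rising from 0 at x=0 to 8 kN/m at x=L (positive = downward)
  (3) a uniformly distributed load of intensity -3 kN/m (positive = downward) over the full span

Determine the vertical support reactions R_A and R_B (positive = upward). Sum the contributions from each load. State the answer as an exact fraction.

R_A = -19/2 kN, R_B = 23/2 kN

Load 1 — point force P=-10 kN at a=3 m (b=L-a=9):
  R_A = Pb/L = (-10)·9/12 = -15/2 kN
  R_B = Pa/L = (-10)·3/12 = -5/2 kN
Load 2 — triangular load w₀=8 kN/m (0→w₀ over full span):
  R_A = w₀L/6 = 8·12/6 = 16 kN
  R_B = w₀L/3 = 8·12/3 = 32 kN
Load 3 — uniform load w=-3 kN/m over full span:
  R_A = wL/2 = (-3)·12/2 = -18 kN
  R_B = wL/2 = (-3)·12/2 = -18 kN
Superposition: R_A = -19/2 kN, R_B = 23/2 kN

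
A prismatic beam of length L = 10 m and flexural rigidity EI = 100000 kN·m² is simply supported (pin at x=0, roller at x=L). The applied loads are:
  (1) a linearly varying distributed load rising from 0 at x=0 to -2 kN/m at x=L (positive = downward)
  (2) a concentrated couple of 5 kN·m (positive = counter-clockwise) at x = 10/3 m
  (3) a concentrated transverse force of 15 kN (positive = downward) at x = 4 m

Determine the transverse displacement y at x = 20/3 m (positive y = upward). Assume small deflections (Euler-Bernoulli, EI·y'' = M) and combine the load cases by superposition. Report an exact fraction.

y(20/3) = -8087/7290000 m

Load 1 — triangular load w₀=-2 kN/m (0→w₀ over full span):
  y_1 = -w₀x(7L⁴-10L²x²+3x⁴)/(360LEI) = -(-2)·(20/3)·(7·10⁴-10·10²·(20/3)²+3·(20/3)⁴)/(360·10·100000) = 17/14580 m
Load 2 — applied couple M₀=5 kN·m at a=10/3 m (b=L-a=20/3):
  y_2 = (M₀x³/(6L)-M₀(x-a)²/2+C₁x)/EI  [x>a] with C₁=M₀(3b²-L²)/(6L)=25/9 = (5·(20/3)³/(6·10)-5·((20/3)-(10/3))²/2+(25/9)·(20/3))/100000 = 1/6480 m
Load 3 — point force P=15 kN at a=4 m (b=L-a=6):
  y_3 = -Pa(L-x)(2Lx-a²-x²)/(6LEI)  [x>a] = -15·4·(10-(20/3))·(2·10·(20/3)-4²-(20/3)²)/(6·10·100000) = -41/16875 m
Superposition: y = Σ y_i = -8087/7290000 m ≈ -0.001109 m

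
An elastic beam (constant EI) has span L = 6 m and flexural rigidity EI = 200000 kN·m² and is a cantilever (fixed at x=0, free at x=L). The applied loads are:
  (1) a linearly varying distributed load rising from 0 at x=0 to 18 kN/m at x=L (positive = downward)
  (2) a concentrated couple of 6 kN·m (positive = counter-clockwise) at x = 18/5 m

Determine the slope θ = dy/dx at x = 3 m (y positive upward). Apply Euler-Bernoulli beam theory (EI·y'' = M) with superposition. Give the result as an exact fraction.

Load 1 — triangular load w₀=18 kN/m (0→w₀ over full span):
  θ_1 = (w₀Lx²/4-w₀L²x/3-w₀x⁴/(24L))/EI = (18·6·3²/4-18·6²·3/3-18·3⁴/(24·6))/200000 = -3321/1600000 rad
Load 2 — applied couple M₀=6 kN·m at a=18/5 m (b=L-a=12/5):
  θ_2 = M₀x/EI  [x≤a] = 6·3/200000 = 9/100000 rad
Superposition: θ = Σ θ_i = -3177/1600000 rad ≈ -0.001986 rad

θ(3) = -3177/1600000 rad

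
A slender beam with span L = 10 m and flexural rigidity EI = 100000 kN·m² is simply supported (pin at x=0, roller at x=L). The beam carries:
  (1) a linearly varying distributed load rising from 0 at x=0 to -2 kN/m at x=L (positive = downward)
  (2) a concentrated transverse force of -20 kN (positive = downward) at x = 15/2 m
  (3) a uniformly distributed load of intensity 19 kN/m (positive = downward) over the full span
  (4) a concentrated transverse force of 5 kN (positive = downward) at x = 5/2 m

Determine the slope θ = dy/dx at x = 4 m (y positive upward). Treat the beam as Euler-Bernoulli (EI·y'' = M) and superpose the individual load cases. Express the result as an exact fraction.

θ(4) = -266143/144000000 rad

Load 1 — triangular load w₀=-2 kN/m (0→w₀ over full span):
  θ_1 = -w₀(7L⁴-30L²x²+15x⁴)/(360LEI) = -(-2)·(7·10⁴-30·10²·4²+15·4⁴)/(360·10·100000) = 323/2250000 rad
Load 2 — point force P=-20 kN at a=15/2 m (b=L-a=5/2):
  θ_2 = -Pb(L²-b²-3x²)/(6LEI)  [x≤a] = -(-20)·(5/2)·(10²-(5/2)²-3·4²)/(6·10·100000) = 61/160000 rad
Load 3 — uniform load w=19 kN/m over full span:
  θ_3 = -w(L³-6Lx²+4x³)/(24EI) = -19·(10³-6·10·4²+4·4³)/(24·100000) = -703/300000 rad
Load 4 — point force P=5 kN at a=5/2 m (b=L-a=15/2):
  θ_4 = -Pa(2L²-6Lx+3x²+a²)/(6LEI)  [x>a] = -5·(5/2)·(2·10²-6·10·4+3·4²+(5/2)²)/(6·10·100000) = -19/640000 rad
Superposition: θ = Σ θ_i = -266143/144000000 rad ≈ -0.001848 rad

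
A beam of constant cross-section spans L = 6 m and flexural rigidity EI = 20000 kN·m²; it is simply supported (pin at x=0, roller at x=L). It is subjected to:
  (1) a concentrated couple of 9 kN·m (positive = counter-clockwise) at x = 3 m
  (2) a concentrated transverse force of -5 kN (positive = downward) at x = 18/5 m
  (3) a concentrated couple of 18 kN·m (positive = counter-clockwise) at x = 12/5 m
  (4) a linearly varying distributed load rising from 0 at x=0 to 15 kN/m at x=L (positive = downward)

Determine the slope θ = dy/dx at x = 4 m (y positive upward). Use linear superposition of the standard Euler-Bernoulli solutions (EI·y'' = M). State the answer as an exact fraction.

Load 1 — applied couple M₀=9 kN·m at a=3 m (b=L-a=3):
  θ_1 = (M₀x²/(2L)-M₀(x-a)+C₁)/EI  [x>a] with C₁=M₀(3b²-L²)/(6L)=-9/4 = (9·4²/(2·6)-9·(4-3)+(-9/4))/20000 = 3/80000 rad
Load 2 — point force P=-5 kN at a=18/5 m (b=L-a=12/5):
  θ_2 = -Pa(2L²-6Lx+3x²+a²)/(6LEI)  [x>a] = -(-5)·(18/5)·(2·6²-6·6·4+3·4²+(18/5)²)/(6·6·20000) = -69/250000 rad
Load 3 — applied couple M₀=18 kN·m at a=12/5 m (b=L-a=18/5):
  θ_3 = (M₀x²/(2L)-M₀(x-a)+C₁)/EI  [x>a] with C₁=M₀(3b²-L²)/(6L)=36/25 = (18·4²/(2·6)-18·(4-(12/5))+(36/25))/20000 = -21/125000 rad
Load 4 — triangular load w₀=15 kN/m (0→w₀ over full span):
  θ_4 = -w₀(7L⁴-30L²x²+15x⁴)/(360LEI) = -15·(7·6⁴-30·6²·4²+15·4⁴)/(360·6·20000) = 91/60000 rad
Superposition: θ = Σ θ_i = 6661/6000000 rad ≈ 0.001110 rad

θ(4) = 6661/6000000 rad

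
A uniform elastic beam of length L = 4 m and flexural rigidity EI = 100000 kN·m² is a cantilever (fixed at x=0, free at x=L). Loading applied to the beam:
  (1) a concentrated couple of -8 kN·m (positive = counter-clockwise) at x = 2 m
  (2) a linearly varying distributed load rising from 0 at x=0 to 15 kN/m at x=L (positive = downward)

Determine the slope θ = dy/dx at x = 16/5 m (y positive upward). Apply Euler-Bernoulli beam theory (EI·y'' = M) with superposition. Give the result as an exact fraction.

Load 1 — applied couple M₀=-8 kN·m at a=2 m (b=L-a=2):
  θ_1 = M₀a/EI  [x>a] = (-8)·2/100000 = -1/6250 rad
Load 2 — triangular load w₀=15 kN/m (0→w₀ over full span):
  θ_2 = (w₀Lx²/4-w₀L²x/3-w₀x⁴/(24L))/EI = (15·4·(16/5)²/4-15·4²·(16/5)/3-15·(16/5)⁴/(24·4))/100000 = -464/390625 rad
Superposition: θ = Σ θ_i = -1053/781250 rad ≈ -0.001348 rad

θ(16/5) = -1053/781250 rad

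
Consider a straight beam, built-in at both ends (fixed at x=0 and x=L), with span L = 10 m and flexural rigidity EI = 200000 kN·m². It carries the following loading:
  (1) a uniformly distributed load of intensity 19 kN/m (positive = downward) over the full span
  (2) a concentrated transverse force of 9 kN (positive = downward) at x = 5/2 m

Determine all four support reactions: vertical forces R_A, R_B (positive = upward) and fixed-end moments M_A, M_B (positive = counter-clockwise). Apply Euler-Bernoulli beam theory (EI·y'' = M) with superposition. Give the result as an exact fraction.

R_A = 3283/32 kN, M_A = 16415/96 kN·m, R_B = 3085/32 kN, M_B = -15605/96 kN·m

Load 1 — uniform load w=19 kN/m over full span:
  R_A = wL/2 = 19·10/2 = 95 kN
  M_A = wL²/12 = 19·10²/12 = 475/3 kN·m
  R_B = wL/2 = 19·10/2 = 95 kN
  M_B = -wL²/12 = -19·10²/12 = -475/3 kN·m
Load 2 — point force P=9 kN at a=5/2 m (b=L-a=15/2):
  R_A = Pb²(3a+b)/L³ = 9·(15/2)²·(3·(5/2)+(15/2))/10³ = 243/32 kN
  M_A = Pab²/L² = 9·(5/2)·(15/2)²/10² = 405/32 kN·m
  R_B = Pa²(a+3b)/L³ = 9·(5/2)²·((5/2)+3·(15/2))/10³ = 45/32 kN
  M_B = -Pa²b/L² = -9·(5/2)²·(15/2)/10² = -135/32 kN·m
Superposition: R_A = 3283/32 kN, M_A = 16415/96 kN·m, R_B = 3085/32 kN, M_B = -15605/96 kN·m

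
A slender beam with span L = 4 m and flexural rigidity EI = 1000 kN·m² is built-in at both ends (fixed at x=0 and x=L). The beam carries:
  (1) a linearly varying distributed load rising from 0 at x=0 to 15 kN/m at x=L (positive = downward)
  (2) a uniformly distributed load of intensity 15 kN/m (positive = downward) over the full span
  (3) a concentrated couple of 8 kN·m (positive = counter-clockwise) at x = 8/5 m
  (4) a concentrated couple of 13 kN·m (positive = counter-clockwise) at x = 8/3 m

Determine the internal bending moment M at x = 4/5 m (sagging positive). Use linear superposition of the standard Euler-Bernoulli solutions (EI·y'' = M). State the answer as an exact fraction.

Load 1 — triangular load w₀=15 kN/m (0→w₀ over full span):
  M_1 = 3w₀Lx/20 - w₀L²/30 - w₀x³/(6L) = 3·15·4·(4/5)/20 - 15·4²/30 - 15·(4/5)³/(6·4) = -28/25 kN·m
Load 2 — uniform load w=15 kN/m over full span:
  M_2 = wLx/2 - wL²/12 - wx²/2 = 15·4·(4/5)/2 - 15·4²/12 - 15·(4/5)²/2 = -4/5 kN·m
Load 3 — applied couple M₀=8 kN·m at a=8/5 m (b=L-a=12/5):
  M_3 = R_Ax - M_A  [x≤a] with R_A=72/25, M_A=24/25 = (72/25)·(4/5) - (24/25) = 168/125 kN·m
Load 4 — applied couple M₀=13 kN·m at a=8/3 m (b=L-a=4/3):
  M_4 = R_Ax - M_A  [x≤a] with R_A=13/3, M_A=13/3 = (13/3)·(4/5) - (13/3) = -13/15 kN·m
Superposition: M = Σ M_i = -541/375 kN·m ≈ -1.442667 kN·m

M(4/5) = -541/375 kN·m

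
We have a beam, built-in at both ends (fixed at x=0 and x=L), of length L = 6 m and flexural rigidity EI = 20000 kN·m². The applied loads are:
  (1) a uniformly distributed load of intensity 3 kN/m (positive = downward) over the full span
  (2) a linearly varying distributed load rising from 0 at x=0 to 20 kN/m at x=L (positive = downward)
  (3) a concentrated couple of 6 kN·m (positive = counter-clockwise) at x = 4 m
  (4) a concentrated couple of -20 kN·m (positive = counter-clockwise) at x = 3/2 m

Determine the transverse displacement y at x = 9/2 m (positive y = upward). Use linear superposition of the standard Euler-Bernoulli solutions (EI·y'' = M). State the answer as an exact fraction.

Load 1 — uniform load w=3 kN/m over full span:
  y_1 = -wx²(L-x)²/(24EI) = -3·(9/2)²·(6-(9/2))²/(24·20000) = -729/2560000 m
Load 2 — triangular load w₀=20 kN/m (0→w₀ over full span):
  y_2 = -w₀x²(L-x)²(x+2L)/(120LEI) = -20·(9/2)²·(6-(9/2))²·((9/2)+2·6)/(120·6·20000) = -2673/2560000 m
Load 3 — applied couple M₀=6 kN·m at a=4 m (b=L-a=2):
  y_3 = (R_Ax³/6 - M_Ax²/2 - M₀(x-a)²/2)/EI  [x>a] with R_A=4/3, M_A=2 = ((4/3)·(9/2)³/6 - 2·(9/2)²/2 - 6·((9/2)-4)²/2)/20000 = -3/80000 m
Load 4 — applied couple M₀=-20 kN·m at a=3/2 m (b=L-a=9/2):
  y_4 = (R_Ax³/6 - M_Ax²/2 - M₀(x-a)²/2)/EI  [x>a] with R_A=-15/4, M_A=15/4 = ((-15/4)·(9/2)³/6 - (15/4)·(9/2)²/2 - (-20)·((9/2)-(3/2))²/2)/20000 = -63/256000 m
Superposition: y = Σ y_i = -129/80000 m ≈ -0.001613 m

y(9/2) = -129/80000 m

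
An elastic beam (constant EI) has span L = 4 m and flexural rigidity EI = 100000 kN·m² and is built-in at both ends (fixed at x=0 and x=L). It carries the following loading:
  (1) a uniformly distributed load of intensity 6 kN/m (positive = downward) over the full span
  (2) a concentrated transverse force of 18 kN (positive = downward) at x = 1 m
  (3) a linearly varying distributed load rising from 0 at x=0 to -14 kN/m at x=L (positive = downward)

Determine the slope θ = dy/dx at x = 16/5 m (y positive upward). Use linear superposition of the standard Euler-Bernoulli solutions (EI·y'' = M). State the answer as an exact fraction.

θ(16/5) = 1967/187500000 rad

Load 1 — uniform load w=6 kN/m over full span:
  θ_1 = -wx(L-x)(L-2x)/(12EI) = -6·(16/5)·(4-(16/5))·(4-2·(16/5))/(12·100000) = 12/390625 rad
Load 2 — point force P=18 kN at a=1 m (b=L-a=3):
  θ_2 = Pa²(L-x)(2bL-(3b+a)(L-x))/(2L³EI)  [x>a] = 18·1²·(4-(16/5))·(2·3·4-(3·3+1)·(4-(16/5)))/(2·4³·100000) = 9/500000 rad
Load 3 — triangular load w₀=-14 kN/m (0→w₀ over full span):
  θ_3 = -w₀(2x(L-x)(L-2x)(x+2L)+x²(L-x)²)/(120LEI) = -(-14)·(2·(16/5)·(4-(16/5))·(4-2·(16/5))·((16/5)+2·4)+(16/5)²·(4-(16/5))²)/(120·4·100000) = -224/5859375 rad
Superposition: θ = Σ θ_i = 1967/187500000 rad ≈ 0.000010 rad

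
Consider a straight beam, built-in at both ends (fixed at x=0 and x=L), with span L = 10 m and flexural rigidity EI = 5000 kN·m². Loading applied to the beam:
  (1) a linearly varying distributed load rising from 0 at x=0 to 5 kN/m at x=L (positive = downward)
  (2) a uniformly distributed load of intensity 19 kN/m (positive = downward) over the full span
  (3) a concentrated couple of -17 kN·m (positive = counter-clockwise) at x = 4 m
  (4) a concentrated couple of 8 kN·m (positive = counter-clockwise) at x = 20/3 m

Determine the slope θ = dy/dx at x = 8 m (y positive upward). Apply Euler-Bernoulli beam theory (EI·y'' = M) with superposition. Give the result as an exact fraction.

θ(8) = 17011/468750 rad

Load 1 — triangular load w₀=5 kN/m (0→w₀ over full span):
  θ_1 = -w₀(2x(L-x)(L-2x)(x+2L)+x²(L-x)²)/(120LEI) = -5·(2·8·(10-8)·(10-2·8)·(8+2·10)+8²·(10-8)²)/(120·10·5000) = 8/1875 rad
Load 2 — uniform load w=19 kN/m over full span:
  θ_2 = -wx(L-x)(L-2x)/(12EI) = -19·8·(10-8)·(10-2·8)/(12·5000) = 19/625 rad
Load 3 — applied couple M₀=-17 kN·m at a=4 m (b=L-a=6):
  θ_3 = (R_Ax²/2 - M_Ax - M₀(x-a))/EI  [x>a] with R_A=-306/125, M_A=-51/25 = ((-306/125)·8²/2 - (-51/25)·8 - (-17)·(8-4))/5000 = 187/156250 rad
Load 4 — applied couple M₀=8 kN·m at a=20/3 m (b=L-a=10/3):
  θ_4 = (R_Ax²/2 - M_Ax - M₀(x-a))/EI  [x>a] with R_A=16/15, M_A=8/3 = ((16/15)·8²/2 - (8/3)·8 - 8·(8-(20/3)))/5000 = 4/9375 rad
Superposition: θ = Σ θ_i = 17011/468750 rad ≈ 0.036290 rad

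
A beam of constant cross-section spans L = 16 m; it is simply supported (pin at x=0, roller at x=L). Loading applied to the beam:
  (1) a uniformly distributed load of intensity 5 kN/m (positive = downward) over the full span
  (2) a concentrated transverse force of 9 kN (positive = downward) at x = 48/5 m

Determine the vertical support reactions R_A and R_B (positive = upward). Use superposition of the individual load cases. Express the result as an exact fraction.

R_A = 218/5 kN, R_B = 227/5 kN

Load 1 — uniform load w=5 kN/m over full span:
  R_A = wL/2 = 5·16/2 = 40 kN
  R_B = wL/2 = 5·16/2 = 40 kN
Load 2 — point force P=9 kN at a=48/5 m (b=L-a=32/5):
  R_A = Pb/L = 9·(32/5)/16 = 18/5 kN
  R_B = Pa/L = 9·(48/5)/16 = 27/5 kN
Superposition: R_A = 218/5 kN, R_B = 227/5 kN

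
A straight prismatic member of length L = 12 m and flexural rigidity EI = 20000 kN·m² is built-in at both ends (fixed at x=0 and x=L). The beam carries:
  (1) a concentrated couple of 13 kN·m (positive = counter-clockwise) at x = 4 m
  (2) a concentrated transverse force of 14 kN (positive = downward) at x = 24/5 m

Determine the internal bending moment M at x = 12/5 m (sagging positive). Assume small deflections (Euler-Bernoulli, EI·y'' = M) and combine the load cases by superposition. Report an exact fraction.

M(12/5) = 1964/1875 kN·m

Load 1 — applied couple M₀=13 kN·m at a=4 m (b=L-a=8):
  M_1 = R_Ax - M_A  [x≤a] with R_A=13/9, M_A=0 = (13/9)·(12/5) - 0 = 52/15 kN·m
Load 2 — point force P=14 kN at a=24/5 m (b=L-a=36/5):
  M_2 = Pb²(3a+b)x/L³ - Pab²/L²  [x≤a] = 14·(36/5)²·(3·(24/5)+(36/5))·(12/5)/12³ - 14·(24/5)·(36/5)²/12² = -1512/625 kN·m
Superposition: M = Σ M_i = 1964/1875 kN·m ≈ 1.047467 kN·m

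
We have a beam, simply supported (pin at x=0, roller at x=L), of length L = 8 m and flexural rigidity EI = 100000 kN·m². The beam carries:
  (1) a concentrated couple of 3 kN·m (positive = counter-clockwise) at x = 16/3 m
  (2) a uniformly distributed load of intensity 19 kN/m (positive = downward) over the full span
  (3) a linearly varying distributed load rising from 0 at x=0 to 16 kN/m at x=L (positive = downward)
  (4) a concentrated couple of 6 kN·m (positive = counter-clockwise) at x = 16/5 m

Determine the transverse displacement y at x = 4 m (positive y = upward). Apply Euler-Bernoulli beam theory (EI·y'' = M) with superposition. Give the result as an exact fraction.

y(4) = -26963/1875000 m

Load 1 — applied couple M₀=3 kN·m at a=16/3 m (b=L-a=8/3):
  y_1 = (M₀x³/(6L)+C₁x)/EI  [x≤a] with C₁=M₀(3b²-L²)/(6L)=-8/3 = (3·4³/(6·8)+(-8/3)·4)/100000 = -1/15000 m
Load 2 — uniform load w=19 kN/m over full span:
  y_2 = -wx(L³-2Lx²+x³)/(24EI) = -19·4·(8³-2·8·4²+4³)/(24·100000) = -19/1875 m
Load 3 — triangular load w₀=16 kN/m (0→w₀ over full span):
  y_3 = -w₀x(7L⁴-10L²x²+3x⁴)/(360LEI) = -16·4·(7·8⁴-10·8²·4²+3·4⁴)/(360·8·100000) = -8/1875 m
Load 4 — applied couple M₀=6 kN·m at a=16/5 m (b=L-a=24/5):
  y_4 = (M₀x³/(6L)-M₀(x-a)²/2+C₁x)/EI  [x>a] with C₁=M₀(3b²-L²)/(6L)=16/25 = (6·4³/(6·8)-6·(4-(16/5))²/2+(16/25)·4)/100000 = 27/312500 m
Superposition: y = Σ y_i = -26963/1875000 m ≈ -0.014380 m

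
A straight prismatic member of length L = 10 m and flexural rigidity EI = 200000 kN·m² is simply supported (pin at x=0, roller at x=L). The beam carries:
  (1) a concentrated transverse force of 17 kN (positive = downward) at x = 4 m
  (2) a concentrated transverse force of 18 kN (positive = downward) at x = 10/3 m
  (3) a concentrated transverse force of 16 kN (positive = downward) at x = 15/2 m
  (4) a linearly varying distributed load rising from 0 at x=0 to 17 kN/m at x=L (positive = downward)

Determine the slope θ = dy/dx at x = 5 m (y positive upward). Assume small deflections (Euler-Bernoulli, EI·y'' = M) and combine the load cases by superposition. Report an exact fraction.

Load 1 — point force P=17 kN at a=4 m (b=L-a=6):
  θ_1 = -Pa(2L²-6Lx+3x²+a²)/(6LEI)  [x>a] = -17·4·(2·10²-6·10·5+3·5²+4²)/(6·10·200000) = 51/1000000 rad
Load 2 — point force P=18 kN at a=10/3 m (b=L-a=20/3):
  θ_2 = -Pa(2L²-6Lx+3x²+a²)/(6LEI)  [x>a] = -18·(10/3)·(2·10²-6·10·5+3·5²+(10/3)²)/(6·10·200000) = 1/14400 rad
Load 3 — point force P=16 kN at a=15/2 m (b=L-a=5/2):
  θ_3 = -Pb(L²-b²-3x²)/(6LEI)  [x≤a] = -16·(5/2)·(10²-(5/2)²-3·5²)/(6·10·200000) = -1/16000 rad
Load 4 — triangular load w₀=17 kN/m (0→w₀ over full span):
  θ_4 = -w₀(7L⁴-30L²x²+15x⁴)/(360LEI) = -17·(7·10⁴-30·10²·5²+15·5⁴)/(360·10·200000) = -119/1152000 rad
Superposition: θ = Σ θ_i = -2177/48000000 rad ≈ -0.000045 rad

θ(5) = -2177/48000000 rad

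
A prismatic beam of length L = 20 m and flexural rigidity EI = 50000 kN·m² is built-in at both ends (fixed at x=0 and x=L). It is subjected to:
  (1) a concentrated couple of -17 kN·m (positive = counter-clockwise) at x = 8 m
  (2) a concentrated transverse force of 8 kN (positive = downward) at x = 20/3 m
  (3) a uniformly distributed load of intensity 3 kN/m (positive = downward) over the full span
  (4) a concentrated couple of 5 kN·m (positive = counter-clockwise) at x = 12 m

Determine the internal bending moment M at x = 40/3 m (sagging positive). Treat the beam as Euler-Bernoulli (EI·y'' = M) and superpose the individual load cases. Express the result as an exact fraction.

Load 1 — applied couple M₀=-17 kN·m at a=8 m (b=L-a=12):
  M_1 = R_Ax - M_A - M₀  [x>a] with R_A=-153/125, M_A=-51/25 = (-153/125)·(40/3) - (-51/25) - (-17) = 68/25 kN·m
Load 2 — point force P=8 kN at a=20/3 m (b=L-a=40/3):
  M_2 = Pa²(a+3b)(L-x)/L³ - Pa²b/L²  [x>a] = 8·(20/3)²·((20/3)+3·(40/3))·(20-(40/3))/20³ - 8·(20/3)²·(40/3)/20² = 160/81 kN·m
Load 3 — uniform load w=3 kN/m over full span:
  M_3 = wLx/2 - wL²/12 - wx²/2 = 3·20·(40/3)/2 - 3·20²/12 - 3·(40/3)²/2 = 100/3 kN·m
Load 4 — applied couple M₀=5 kN·m at a=12 m (b=L-a=8):
  M_4 = R_Ax - M_A - M₀  [x>a] with R_A=9/25, M_A=8/5 = (9/25)·(40/3) - (8/5) - 5 = -9/5 kN·m
Superposition: M = Σ M_i = 73363/2025 kN·m ≈ 36.228642 kN·m

M(40/3) = 73363/2025 kN·m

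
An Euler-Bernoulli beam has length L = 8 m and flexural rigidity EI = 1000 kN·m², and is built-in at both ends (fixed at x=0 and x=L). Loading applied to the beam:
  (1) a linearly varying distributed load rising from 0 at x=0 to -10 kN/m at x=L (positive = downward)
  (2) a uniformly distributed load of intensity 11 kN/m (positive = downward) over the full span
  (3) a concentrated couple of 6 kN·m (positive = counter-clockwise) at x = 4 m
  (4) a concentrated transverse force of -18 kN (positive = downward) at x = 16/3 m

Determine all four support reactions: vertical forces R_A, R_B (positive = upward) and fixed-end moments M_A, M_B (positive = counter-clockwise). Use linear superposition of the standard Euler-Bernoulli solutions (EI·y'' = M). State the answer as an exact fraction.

Load 1 — triangular load w₀=-10 kN/m (0→w₀ over full span):
  R_A = 3w₀L/20 = 3·(-10)·8/20 = -12 kN
  M_A = w₀L²/30 = (-10)·8²/30 = -64/3 kN·m
  R_B = 7w₀L/20 = 7·(-10)·8/20 = -28 kN
  M_B = -w₀L²/20 = -(-10)·8²/20 = 32 kN·m
Load 2 — uniform load w=11 kN/m over full span:
  R_A = wL/2 = 11·8/2 = 44 kN
  M_A = wL²/12 = 11·8²/12 = 176/3 kN·m
  R_B = wL/2 = 11·8/2 = 44 kN
  M_B = -wL²/12 = -11·8²/12 = -176/3 kN·m
Load 3 — applied couple M₀=6 kN·m at a=4 m (b=L-a=4):
  R_A = 6M₀ab/L³ = 6·6·4·4/8³ = 9/8 kN
  M_A = M₀b(2a-b)/L² = 6·4·(2·4-4)/8² = 3/2 kN·m
  R_B = -6M₀ab/L³ = -6·6·4·4/8³ = -9/8 kN
  M_B = M₀a(2b-a)/L² = 6·4·(2·4-4)/8² = 3/2 kN·m
Load 4 — point force P=-18 kN at a=16/3 m (b=L-a=8/3):
  R_A = Pb²(3a+b)/L³ = (-18)·(8/3)²·(3·(16/3)+(8/3))/8³ = -14/3 kN
  M_A = Pab²/L² = (-18)·(16/3)·(8/3)²/8² = -32/3 kN·m
  R_B = Pa²(a+3b)/L³ = (-18)·(16/3)²·((16/3)+3·(8/3))/8³ = -40/3 kN
  M_B = -Pa²b/L² = -(-18)·(16/3)²·(8/3)/8² = 64/3 kN·m
Superposition: R_A = 683/24 kN, M_A = 169/6 kN·m, R_B = 37/24 kN, M_B = -23/6 kN·m

R_A = 683/24 kN, M_A = 169/6 kN·m, R_B = 37/24 kN, M_B = -23/6 kN·m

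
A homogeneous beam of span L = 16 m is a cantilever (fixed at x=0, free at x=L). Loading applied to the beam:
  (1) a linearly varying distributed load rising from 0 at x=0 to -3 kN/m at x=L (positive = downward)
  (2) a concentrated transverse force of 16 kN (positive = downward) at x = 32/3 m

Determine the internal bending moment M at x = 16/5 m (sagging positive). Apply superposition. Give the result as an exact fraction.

M(16/5) = 22784/375 kN·m

Load 1 — triangular load w₀=-3 kN/m (0→w₀ over full span):
  M_1 = w₀Lx/2 - w₀L²/3 - w₀x³/(6L) = (-3)·16·(16/5)/2 - (-3)·16²/3 - (-3)·(16/5)³/(6·16) = 22528/125 kN·m
Load 2 — point force P=16 kN at a=32/3 m (b=L-a=16/3):
  M_2 = -P(a-x)  [x≤a] = -16·((32/3)-(16/5)) = -1792/15 kN·m
Superposition: M = Σ M_i = 22784/375 kN·m ≈ 60.757333 kN·m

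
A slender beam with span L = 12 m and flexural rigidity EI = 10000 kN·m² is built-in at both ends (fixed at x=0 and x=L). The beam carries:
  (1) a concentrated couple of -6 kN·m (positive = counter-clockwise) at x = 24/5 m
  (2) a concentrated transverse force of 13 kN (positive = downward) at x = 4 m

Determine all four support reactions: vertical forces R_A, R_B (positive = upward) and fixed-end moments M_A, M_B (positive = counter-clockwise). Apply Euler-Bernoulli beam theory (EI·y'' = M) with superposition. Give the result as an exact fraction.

Load 1 — applied couple M₀=-6 kN·m at a=24/5 m (b=L-a=36/5):
  R_A = 6M₀ab/L³ = 6·(-6)·(24/5)·(36/5)/12³ = -18/25 kN
  M_A = M₀b(2a-b)/L² = (-6)·(36/5)·(2·(24/5)-(36/5))/12² = -18/25 kN·m
  R_B = -6M₀ab/L³ = -6·(-6)·(24/5)·(36/5)/12³ = 18/25 kN
  M_B = M₀a(2b-a)/L² = (-6)·(24/5)·(2·(36/5)-(24/5))/12² = -48/25 kN·m
Load 2 — point force P=13 kN at a=4 m (b=L-a=8):
  R_A = Pb²(3a+b)/L³ = 13·8²·(3·4+8)/12³ = 260/27 kN
  M_A = Pab²/L² = 13·4·8²/12² = 208/9 kN·m
  R_B = Pa²(a+3b)/L³ = 13·4²·(4+3·8)/12³ = 91/27 kN
  M_B = -Pa²b/L² = -13·4²·8/12² = -104/9 kN·m
Superposition: R_A = 6014/675 kN, M_A = 5038/225 kN·m, R_B = 2761/675 kN, M_B = -3032/225 kN·m

R_A = 6014/675 kN, M_A = 5038/225 kN·m, R_B = 2761/675 kN, M_B = -3032/225 kN·m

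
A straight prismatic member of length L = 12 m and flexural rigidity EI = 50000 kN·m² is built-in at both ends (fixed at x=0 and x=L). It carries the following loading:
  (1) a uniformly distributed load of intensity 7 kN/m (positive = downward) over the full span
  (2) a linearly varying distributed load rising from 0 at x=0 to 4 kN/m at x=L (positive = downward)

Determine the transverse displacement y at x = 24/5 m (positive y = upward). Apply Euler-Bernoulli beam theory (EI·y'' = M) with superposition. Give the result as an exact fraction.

Load 1 — uniform load w=7 kN/m over full span:
  y_1 = -wx²(L-x)²/(24EI) = -7·(24/5)²·(12-(24/5))²/(24·50000) = -13608/1953125 m
Load 2 — triangular load w₀=4 kN/m (0→w₀ over full span):
  y_2 = -w₀x²(L-x)²(x+2L)/(120LEI) = -4·(24/5)²·(12-(24/5))²·((24/5)+2·12)/(120·12·50000) = -93312/48828125 m
Superposition: y = Σ y_i = -433512/48828125 m ≈ -0.008878 m

y(24/5) = -433512/48828125 m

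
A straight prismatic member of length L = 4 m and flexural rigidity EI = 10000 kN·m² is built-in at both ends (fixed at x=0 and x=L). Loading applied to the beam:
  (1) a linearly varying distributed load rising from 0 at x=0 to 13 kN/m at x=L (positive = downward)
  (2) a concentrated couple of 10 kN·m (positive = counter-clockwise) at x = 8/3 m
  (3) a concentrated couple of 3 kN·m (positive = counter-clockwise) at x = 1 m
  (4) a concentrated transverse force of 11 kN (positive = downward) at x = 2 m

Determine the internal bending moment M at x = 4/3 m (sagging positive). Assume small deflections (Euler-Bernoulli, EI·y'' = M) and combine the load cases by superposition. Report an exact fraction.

M(4/3) = 24719/6480 kN·m

Load 1 — triangular load w₀=13 kN/m (0→w₀ over full span):
  M_1 = 3w₀Lx/20 - w₀L²/30 - w₀x³/(6L) = 3·13·4·(4/3)/20 - 13·4²/30 - 13·(4/3)³/(6·4) = 884/405 kN·m
Load 2 — applied couple M₀=10 kN·m at a=8/3 m (b=L-a=4/3):
  M_2 = R_Ax - M_A  [x≤a] with R_A=10/3, M_A=10/3 = (10/3)·(4/3) - (10/3) = 10/9 kN·m
Load 3 — applied couple M₀=3 kN·m at a=1 m (b=L-a=3):
  M_3 = R_Ax - M_A - M₀  [x>a] with R_A=27/32, M_A=-9/16 = (27/32)·(4/3) - (-9/16) - 3 = -21/16 kN·m
Load 4 — point force P=11 kN at a=2 m (b=L-a=2):
  M_4 = Pb²(3a+b)x/L³ - Pab²/L²  [x≤a] = 11·2²·(3·2+2)·(4/3)/4³ - 11·2·2²/4² = 11/6 kN·m
Superposition: M = Σ M_i = 24719/6480 kN·m ≈ 3.814660 kN·m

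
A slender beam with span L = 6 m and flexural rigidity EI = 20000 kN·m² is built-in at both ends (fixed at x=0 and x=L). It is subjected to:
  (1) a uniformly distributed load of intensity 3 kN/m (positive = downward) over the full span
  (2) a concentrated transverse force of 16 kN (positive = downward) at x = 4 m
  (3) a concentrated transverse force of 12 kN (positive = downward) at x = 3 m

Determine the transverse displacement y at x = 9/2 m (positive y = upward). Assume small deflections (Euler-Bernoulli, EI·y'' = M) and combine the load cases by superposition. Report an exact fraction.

Load 1 — uniform load w=3 kN/m over full span:
  y_1 = -wx²(L-x)²/(24EI) = -3·(9/2)²·(6-(9/2))²/(24·20000) = -729/2560000 m
Load 2 — point force P=16 kN at a=4 m (b=L-a=2):
  y_2 = -Pa²(L-x)²(3bL-(3b+a)(L-x))/(6L³EI)  [x>a] = -16·4²·(6-(9/2))²·(3·2·6-(3·2+4)·(6-(9/2)))/(6·6³·20000) = -7/15000 m
Load 3 — point force P=12 kN at a=3 m (b=L-a=3):
  y_3 = -Pa²(L-x)²(3bL-(3b+a)(L-x))/(6L³EI)  [x>a] = -12·3²·(6-(9/2))²·(3·3·6-(3·3+3)·(6-(9/2)))/(6·6³·20000) = -27/80000 m
Superposition: y = Σ y_i = -8363/7680000 m ≈ -0.001089 m

y(9/2) = -8363/7680000 m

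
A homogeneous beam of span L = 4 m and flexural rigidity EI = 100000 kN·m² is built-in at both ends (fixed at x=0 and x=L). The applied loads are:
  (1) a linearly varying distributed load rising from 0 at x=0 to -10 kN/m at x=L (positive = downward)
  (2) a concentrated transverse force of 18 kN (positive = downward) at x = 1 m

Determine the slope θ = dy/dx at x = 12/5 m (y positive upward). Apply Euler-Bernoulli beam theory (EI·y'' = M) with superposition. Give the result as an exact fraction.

θ(12/5) = 97/12500000 rad

Load 1 — triangular load w₀=-10 kN/m (0→w₀ over full span):
  θ_1 = -w₀(2x(L-x)(L-2x)(x+2L)+x²(L-x)²)/(120LEI) = -(-10)·(2·(12/5)·(4-(12/5))·(4-2·(12/5))·((12/5)+2·4)+(12/5)²·(4-(12/5))²)/(120·4·100000) = -4/390625 rad
Load 2 — point force P=18 kN at a=1 m (b=L-a=3):
  θ_2 = Pa²(L-x)(2bL-(3b+a)(L-x))/(2L³EI)  [x>a] = 18·1²·(4-(12/5))·(2·3·4-(3·3+1)·(4-(12/5)))/(2·4³·100000) = 9/500000 rad
Superposition: θ = Σ θ_i = 97/12500000 rad ≈ 0.000008 rad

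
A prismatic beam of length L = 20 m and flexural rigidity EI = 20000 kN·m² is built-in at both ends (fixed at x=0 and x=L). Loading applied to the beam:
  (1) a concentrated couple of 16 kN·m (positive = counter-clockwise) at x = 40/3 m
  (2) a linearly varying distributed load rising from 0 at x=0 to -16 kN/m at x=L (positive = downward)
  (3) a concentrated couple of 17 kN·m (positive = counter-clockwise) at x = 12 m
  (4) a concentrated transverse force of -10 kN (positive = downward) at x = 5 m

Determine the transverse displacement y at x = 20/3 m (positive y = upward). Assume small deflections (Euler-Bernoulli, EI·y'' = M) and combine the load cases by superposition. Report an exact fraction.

Load 1 — applied couple M₀=16 kN·m at a=40/3 m (b=L-a=20/3):
  y_1 = (R_Ax³/6 - M_Ax²/2)/EI  [x≤a] with R_A=16/15, M_A=16/3 = ((16/15)·(20/3)³/6 - (16/3)·(20/3)²/2)/20000 = -4/1215 m
Load 2 — triangular load w₀=-16 kN/m (0→w₀ over full span):
  y_2 = -w₀x²(L-x)²(x+2L)/(120LEI) = -(-16)·(20/3)²·(20-(20/3))²·((20/3)+2·20)/(120·20·20000) = 448/3645 m
Load 3 — applied couple M₀=17 kN·m at a=12 m (b=L-a=8):
  y_3 = (R_Ax³/6 - M_Ax²/2)/EI  [x≤a] with R_A=153/125, M_A=136/25 = ((153/125)·(20/3)³/6 - (136/25)·(20/3)²/2)/20000 = -17/5625 m
Load 4 — point force P=-10 kN at a=5 m (b=L-a=15):
  y_4 = -Pa²(L-x)²(3bL-(3b+a)(L-x))/(6L³EI)  [x>a] = -(-10)·5²·(20-(20/3))²·(3·15·20-(3·15+5)·(20-(20/3)))/(6·20³·20000) = 7/648 m
Superposition: y = Σ y_i = 464359/3645000 m ≈ 0.127396 m

y(20/3) = 464359/3645000 m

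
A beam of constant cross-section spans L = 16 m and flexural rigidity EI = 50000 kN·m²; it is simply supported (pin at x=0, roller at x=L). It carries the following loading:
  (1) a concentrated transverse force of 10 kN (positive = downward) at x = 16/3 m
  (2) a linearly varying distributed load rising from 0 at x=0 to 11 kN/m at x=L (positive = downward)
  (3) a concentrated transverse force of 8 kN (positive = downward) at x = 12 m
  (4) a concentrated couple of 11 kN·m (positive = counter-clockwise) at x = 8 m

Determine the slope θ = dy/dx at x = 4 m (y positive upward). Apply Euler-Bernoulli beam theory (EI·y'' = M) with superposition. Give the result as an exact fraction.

θ(4) = -663617/40500000 rad

Load 1 — point force P=10 kN at a=16/3 m (b=L-a=32/3):
  θ_1 = -Pb(L²-b²-3x²)/(6LEI)  [x≤a] = -10·(32/3)·(16²-(32/3)²-3·4²)/(6·16·50000) = -106/50625 rad
Load 2 — triangular load w₀=11 kN/m (0→w₀ over full span):
  θ_2 = -w₀(7L⁴-30L²x²+15x⁴)/(360LEI) = -11·(7·16⁴-30·16²·4²+15·4⁴)/(360·16·50000) = -14597/1125000 rad
Load 3 — point force P=8 kN at a=12 m (b=L-a=4):
  θ_3 = -Pb(L²-b²-3x²)/(6LEI)  [x≤a] = -8·4·(16²-4²-3·4²)/(6·16·50000) = -4/3125 rad
Load 4 — applied couple M₀=11 kN·m at a=8 m (b=L-a=8):
  θ_4 = (M₀x²/(2L)+C₁)/EI  [x≤a] with C₁=M₀(3b²-L²)/(6L)=-22/3 = (11·4²/(2·16)+(-22/3))/50000 = -11/300000 rad
Superposition: θ = Σ θ_i = -663617/40500000 rad ≈ -0.016386 rad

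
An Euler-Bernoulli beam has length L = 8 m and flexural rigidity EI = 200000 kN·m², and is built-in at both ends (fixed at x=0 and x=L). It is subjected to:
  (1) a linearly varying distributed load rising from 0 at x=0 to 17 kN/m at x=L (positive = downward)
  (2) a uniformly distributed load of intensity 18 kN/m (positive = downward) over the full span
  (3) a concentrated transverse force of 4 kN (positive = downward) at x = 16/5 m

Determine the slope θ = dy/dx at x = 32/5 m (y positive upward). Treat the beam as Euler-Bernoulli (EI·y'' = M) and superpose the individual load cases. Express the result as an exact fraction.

Load 1 — triangular load w₀=17 kN/m (0→w₀ over full span):
  θ_1 = -w₀(2x(L-x)(L-2x)(x+2L)+x²(L-x)²)/(120LEI) = -17·(2·(32/5)·(8-(32/5))·(8-2·(32/5))·((32/5)+2·8)+(32/5)²·(8-(32/5))²)/(120·8·200000) = 1088/5859375 rad
Load 2 — uniform load w=18 kN/m over full span:
  θ_2 = -wx(L-x)(L-2x)/(12EI) = -18·(32/5)·(8-(32/5))·(8-2·(32/5))/(12·200000) = 144/390625 rad
Load 3 — point force P=4 kN at a=16/5 m (b=L-a=24/5):
  θ_3 = Pa²(L-x)(2bL-(3b+a)(L-x))/(2L³EI)  [x>a] = 4·(16/5)²·(8-(32/5))·(2·(24/5)·8-(3·(24/5)+(16/5))·(8-(32/5)))/(2·8³·200000) = 152/9765625 rad
Superposition: θ = Σ θ_i = 16696/29296875 rad ≈ 0.000570 rad

θ(32/5) = 16696/29296875 rad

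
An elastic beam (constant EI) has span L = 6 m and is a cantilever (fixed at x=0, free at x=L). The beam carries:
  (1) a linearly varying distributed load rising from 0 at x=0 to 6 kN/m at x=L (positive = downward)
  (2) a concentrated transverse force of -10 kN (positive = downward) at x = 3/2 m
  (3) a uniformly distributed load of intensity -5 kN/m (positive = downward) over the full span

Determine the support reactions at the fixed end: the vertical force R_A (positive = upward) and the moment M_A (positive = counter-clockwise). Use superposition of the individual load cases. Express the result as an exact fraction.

Load 1 — triangular load w₀=6 kN/m (0→w₀ over full span):
  R_A = w₀L/2 = 6·6/2 = 18 kN
  M_A = w₀L²/3 = 6·6²/3 = 72 kN·m
Load 2 — point force P=-10 kN at a=3/2 m (b=L-a=9/2):
  R_A = P = (-10) = -10 kN
  M_A = Pa = (-10)·(3/2) = -15 kN·m
Load 3 — uniform load w=-5 kN/m over full span:
  R_A = wL = (-5)·6 = -30 kN
  M_A = wL²/2 = (-5)·6²/2 = -90 kN·m
Superposition: R_A = -22 kN, M_A = -33 kN·m

R_A = -22 kN, M_A = -33 kN·m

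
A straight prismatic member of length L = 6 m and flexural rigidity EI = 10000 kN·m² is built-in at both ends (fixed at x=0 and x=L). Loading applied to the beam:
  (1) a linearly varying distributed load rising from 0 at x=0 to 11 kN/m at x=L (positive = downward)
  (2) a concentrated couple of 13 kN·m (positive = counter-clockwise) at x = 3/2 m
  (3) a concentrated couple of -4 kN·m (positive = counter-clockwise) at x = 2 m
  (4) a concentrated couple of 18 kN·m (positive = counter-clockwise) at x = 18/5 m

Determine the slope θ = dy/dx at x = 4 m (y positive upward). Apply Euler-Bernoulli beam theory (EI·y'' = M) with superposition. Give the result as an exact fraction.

θ(4) = 2641/3000000 rad

Load 1 — triangular load w₀=11 kN/m (0→w₀ over full span):
  θ_1 = -w₀(2x(L-x)(L-2x)(x+2L)+x²(L-x)²)/(120LEI) = -11·(2·4·(6-4)·(6-2·4)·(4+2·6)+4²·(6-4)²)/(120·6·10000) = 77/112500 rad
Load 2 — applied couple M₀=13 kN·m at a=3/2 m (b=L-a=9/2):
  θ_2 = (R_Ax²/2 - M_Ax - M₀(x-a))/EI  [x>a] with R_A=39/16, M_A=-39/16 = ((39/16)·4²/2 - (-39/16)·4 - 13·(4-(3/2)))/10000 = -13/40000 rad
Load 3 — applied couple M₀=-4 kN·m at a=2 m (b=L-a=4):
  θ_3 = (R_Ax²/2 - M_Ax - M₀(x-a))/EI  [x>a] with R_A=-8/9, M_A=0 = ((-8/9)·4²/2 - 0·4 - (-4)·(4-2))/10000 = 1/11250 rad
Load 4 — applied couple M₀=18 kN·m at a=18/5 m (b=L-a=12/5):
  θ_4 = (R_Ax²/2 - M_Ax - M₀(x-a))/EI  [x>a] with R_A=108/25, M_A=144/25 = ((108/25)·4²/2 - (144/25)·4 - 18·(4-(18/5)))/10000 = 27/62500 rad
Superposition: θ = Σ θ_i = 2641/3000000 rad ≈ 0.000880 rad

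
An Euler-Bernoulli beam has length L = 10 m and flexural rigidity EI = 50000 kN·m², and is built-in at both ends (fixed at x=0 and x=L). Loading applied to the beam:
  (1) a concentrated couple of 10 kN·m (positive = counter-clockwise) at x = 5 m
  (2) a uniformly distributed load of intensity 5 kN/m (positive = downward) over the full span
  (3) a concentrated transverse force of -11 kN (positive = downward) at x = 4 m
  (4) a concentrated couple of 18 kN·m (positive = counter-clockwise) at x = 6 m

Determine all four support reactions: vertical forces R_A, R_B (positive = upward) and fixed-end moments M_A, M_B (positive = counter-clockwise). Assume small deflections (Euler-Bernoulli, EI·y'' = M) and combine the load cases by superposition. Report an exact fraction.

R_A = 5491/250 kN, M_A = 5113/150 kN·m, R_B = 4259/250 kN, M_B = -3967/150 kN·m

Load 1 — applied couple M₀=10 kN·m at a=5 m (b=L-a=5):
  R_A = 6M₀ab/L³ = 6·10·5·5/10³ = 3/2 kN
  M_A = M₀b(2a-b)/L² = 10·5·(2·5-5)/10² = 5/2 kN·m
  R_B = -6M₀ab/L³ = -6·10·5·5/10³ = -3/2 kN
  M_B = M₀a(2b-a)/L² = 10·5·(2·5-5)/10² = 5/2 kN·m
Load 2 — uniform load w=5 kN/m over full span:
  R_A = wL/2 = 5·10/2 = 25 kN
  M_A = wL²/12 = 5·10²/12 = 125/3 kN·m
  R_B = wL/2 = 5·10/2 = 25 kN
  M_B = -wL²/12 = -5·10²/12 = -125/3 kN·m
Load 3 — point force P=-11 kN at a=4 m (b=L-a=6):
  R_A = Pb²(3a+b)/L³ = (-11)·6²·(3·4+6)/10³ = -891/125 kN
  M_A = Pab²/L² = (-11)·4·6²/10² = -396/25 kN·m
  R_B = Pa²(a+3b)/L³ = (-11)·4²·(4+3·6)/10³ = -484/125 kN
  M_B = -Pa²b/L² = -(-11)·4²·6/10² = 264/25 kN·m
Load 4 — applied couple M₀=18 kN·m at a=6 m (b=L-a=4):
  R_A = 6M₀ab/L³ = 6·18·6·4/10³ = 324/125 kN
  M_A = M₀b(2a-b)/L² = 18·4·(2·6-4)/10² = 144/25 kN·m
  R_B = -6M₀ab/L³ = -6·18·6·4/10³ = -324/125 kN
  M_B = M₀a(2b-a)/L² = 18·6·(2·4-6)/10² = 54/25 kN·m
Superposition: R_A = 5491/250 kN, M_A = 5113/150 kN·m, R_B = 4259/250 kN, M_B = -3967/150 kN·m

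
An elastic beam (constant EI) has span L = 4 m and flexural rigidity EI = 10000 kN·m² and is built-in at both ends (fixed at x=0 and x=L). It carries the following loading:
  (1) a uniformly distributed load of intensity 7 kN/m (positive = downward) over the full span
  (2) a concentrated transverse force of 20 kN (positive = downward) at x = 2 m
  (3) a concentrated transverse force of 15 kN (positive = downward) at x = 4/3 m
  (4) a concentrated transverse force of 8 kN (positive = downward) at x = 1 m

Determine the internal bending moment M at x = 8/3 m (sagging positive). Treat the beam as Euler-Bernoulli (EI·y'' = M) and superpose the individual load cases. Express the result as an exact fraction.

M(8/3) = 397/54 kN·m

Load 1 — uniform load w=7 kN/m over full span:
  M_1 = wLx/2 - wL²/12 - wx²/2 = 7·4·(8/3)/2 - 7·4²/12 - 7·(8/3)²/2 = 28/9 kN·m
Load 2 — point force P=20 kN at a=2 m (b=L-a=2):
  M_2 = Pa²(a+3b)(L-x)/L³ - Pa²b/L²  [x>a] = 20·2²·(2+3·2)·(4-(8/3))/4³ - 20·2²·2/4² = 10/3 kN·m
Load 3 — point force P=15 kN at a=4/3 m (b=L-a=8/3):
  M_3 = Pa²(a+3b)(L-x)/L³ - Pa²b/L²  [x>a] = 15·(4/3)²·((4/3)+3·(8/3))·(4-(8/3))/4³ - 15·(4/3)²·(8/3)/4² = 20/27 kN·m
Load 4 — point force P=8 kN at a=1 m (b=L-a=3):
  M_4 = Pa²(a+3b)(L-x)/L³ - Pa²b/L²  [x>a] = 8·1²·(1+3·3)·(4-(8/3))/4³ - 8·1²·3/4² = 1/6 kN·m
Superposition: M = Σ M_i = 397/54 kN·m ≈ 7.351852 kN·m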